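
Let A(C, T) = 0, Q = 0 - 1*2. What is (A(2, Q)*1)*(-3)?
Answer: 0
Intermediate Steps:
Q = -2 (Q = 0 - 2 = -2)
(A(2, Q)*1)*(-3) = (0*1)*(-3) = 0*(-3) = 0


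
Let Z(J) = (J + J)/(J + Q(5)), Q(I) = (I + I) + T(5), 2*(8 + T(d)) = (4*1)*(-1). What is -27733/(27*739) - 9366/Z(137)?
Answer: -93467632/19953 ≈ -4684.4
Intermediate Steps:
T(d) = -10 (T(d) = -8 + ((4*1)*(-1))/2 = -8 + (4*(-1))/2 = -8 + (½)*(-4) = -8 - 2 = -10)
Q(I) = -10 + 2*I (Q(I) = (I + I) - 10 = 2*I - 10 = -10 + 2*I)
Z(J) = 2 (Z(J) = (J + J)/(J + (-10 + 2*5)) = (2*J)/(J + (-10 + 10)) = (2*J)/(J + 0) = (2*J)/J = 2)
-27733/(27*739) - 9366/Z(137) = -27733/(27*739) - 9366/2 = -27733/19953 - 9366*½ = -27733*1/19953 - 4683 = -27733/19953 - 4683 = -93467632/19953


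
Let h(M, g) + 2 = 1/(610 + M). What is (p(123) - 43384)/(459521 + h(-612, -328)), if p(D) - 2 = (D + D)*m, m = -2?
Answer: -87748/919037 ≈ -0.095478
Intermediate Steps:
p(D) = 2 - 4*D (p(D) = 2 + (D + D)*(-2) = 2 + (2*D)*(-2) = 2 - 4*D)
h(M, g) = -2 + 1/(610 + M)
(p(123) - 43384)/(459521 + h(-612, -328)) = ((2 - 4*123) - 43384)/(459521 + (-1219 - 2*(-612))/(610 - 612)) = ((2 - 492) - 43384)/(459521 + (-1219 + 1224)/(-2)) = (-490 - 43384)/(459521 - 1/2*5) = -43874/(459521 - 5/2) = -43874/919037/2 = -43874*2/919037 = -87748/919037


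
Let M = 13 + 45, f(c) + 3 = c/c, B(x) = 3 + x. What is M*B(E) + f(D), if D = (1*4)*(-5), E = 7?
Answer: 578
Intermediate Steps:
D = -20 (D = 4*(-5) = -20)
f(c) = -2 (f(c) = -3 + c/c = -3 + 1 = -2)
M = 58
M*B(E) + f(D) = 58*(3 + 7) - 2 = 58*10 - 2 = 580 - 2 = 578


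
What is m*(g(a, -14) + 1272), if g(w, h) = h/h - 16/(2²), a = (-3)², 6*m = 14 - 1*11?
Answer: 1269/2 ≈ 634.50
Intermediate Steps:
m = ½ (m = (14 - 1*11)/6 = (14 - 11)/6 = (⅙)*3 = ½ ≈ 0.50000)
a = 9
g(w, h) = -3 (g(w, h) = 1 - 16/4 = 1 - 16*¼ = 1 - 4 = -3)
m*(g(a, -14) + 1272) = (-3 + 1272)/2 = (½)*1269 = 1269/2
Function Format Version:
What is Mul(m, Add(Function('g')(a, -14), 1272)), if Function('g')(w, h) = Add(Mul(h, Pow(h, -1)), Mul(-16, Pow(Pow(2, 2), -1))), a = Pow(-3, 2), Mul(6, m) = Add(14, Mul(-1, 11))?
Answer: Rational(1269, 2) ≈ 634.50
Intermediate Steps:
m = Rational(1, 2) (m = Mul(Rational(1, 6), Add(14, Mul(-1, 11))) = Mul(Rational(1, 6), Add(14, -11)) = Mul(Rational(1, 6), 3) = Rational(1, 2) ≈ 0.50000)
a = 9
Function('g')(w, h) = -3 (Function('g')(w, h) = Add(1, Mul(-16, Pow(4, -1))) = Add(1, Mul(-16, Rational(1, 4))) = Add(1, -4) = -3)
Mul(m, Add(Function('g')(a, -14), 1272)) = Mul(Rational(1, 2), Add(-3, 1272)) = Mul(Rational(1, 2), 1269) = Rational(1269, 2)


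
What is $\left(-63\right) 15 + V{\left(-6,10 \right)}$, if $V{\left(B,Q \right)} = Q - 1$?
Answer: $-936$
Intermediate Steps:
$V{\left(B,Q \right)} = -1 + Q$
$\left(-63\right) 15 + V{\left(-6,10 \right)} = \left(-63\right) 15 + \left(-1 + 10\right) = -945 + 9 = -936$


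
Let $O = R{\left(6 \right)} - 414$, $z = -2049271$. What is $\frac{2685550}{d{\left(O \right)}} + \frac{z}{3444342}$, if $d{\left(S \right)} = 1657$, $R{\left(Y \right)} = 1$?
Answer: $\frac{9246557016053}{5707274694} \approx 1620.1$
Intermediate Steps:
$O = -413$ ($O = 1 - 414 = -413$)
$\frac{2685550}{d{\left(O \right)}} + \frac{z}{3444342} = \frac{2685550}{1657} - \frac{2049271}{3444342} = \frac{9246557016053}{5707274694}$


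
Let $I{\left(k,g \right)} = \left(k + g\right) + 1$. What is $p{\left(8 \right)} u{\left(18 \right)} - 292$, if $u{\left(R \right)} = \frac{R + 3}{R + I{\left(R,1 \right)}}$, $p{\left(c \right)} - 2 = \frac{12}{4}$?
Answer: $- \frac{10991}{38} \approx -289.24$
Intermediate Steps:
$p{\left(c \right)} = 5$ ($p{\left(c \right)} = 2 + \frac{12}{4} = 2 + 12 \cdot \frac{1}{4} = 2 + 3 = 5$)
$I{\left(k,g \right)} = 1 + g + k$ ($I{\left(k,g \right)} = \left(g + k\right) + 1 = 1 + g + k$)
$u{\left(R \right)} = \frac{3 + R}{2 + 2 R}$ ($u{\left(R \right)} = \frac{R + 3}{R + \left(1 + 1 + R\right)} = \frac{3 + R}{R + \left(2 + R\right)} = \frac{3 + R}{2 + 2 R}$)
$p{\left(8 \right)} u{\left(18 \right)} - 292 = 5 \frac{3 + 18}{2 \left(1 + 18\right)} - 292 = 5 \cdot \frac{1}{2} \cdot \frac{1}{19} \cdot 21 - 292 = 5 \cdot \frac{21}{38} - 292 = \frac{105}{38} - 292 = - \frac{10991}{38}$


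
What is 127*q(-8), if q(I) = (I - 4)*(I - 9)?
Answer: 25908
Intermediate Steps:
q(I) = (-9 + I)*(-4 + I) (q(I) = (-4 + I)*(-9 + I) = (-9 + I)*(-4 + I))
127*q(-8) = 127*(36 + (-8)**2 - 13*(-8)) = 127*(36 + 64 + 104) = 127*204 = 25908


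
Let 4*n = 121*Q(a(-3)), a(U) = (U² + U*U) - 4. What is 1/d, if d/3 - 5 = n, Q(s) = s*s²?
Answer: 1/249033 ≈ 4.0155e-6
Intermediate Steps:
a(U) = -4 + 2*U² (a(U) = (U² + U²) - 4 = 2*U² - 4 = -4 + 2*U²)
Q(s) = s³
n = 83006 (n = (121*(-4 + 2*(-3)²)³)/4 = (121*(-4 + 2*9)³)/4 = (121*(-4 + 18)³)/4 = (121*14³)/4 = (121*2744)/4 = (¼)*332024 = 83006)
d = 249033 (d = 15 + 3*83006 = 15 + 249018 = 249033)
1/d = 1/249033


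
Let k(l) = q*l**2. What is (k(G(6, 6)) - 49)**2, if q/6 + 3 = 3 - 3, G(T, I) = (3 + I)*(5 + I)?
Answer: 31140602089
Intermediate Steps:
q = -18 (q = -18 + 6*(3 - 3) = -18 + 6*0 = -18 + 0 = -18)
k(l) = -18*l**2
(k(G(6, 6)) - 49)**2 = (-18*(15 + 6**2 + 8*6)**2 - 49)**2 = (-18*(15 + 36 + 48)**2 - 49)**2 = (-18*99**2 - 49)**2 = (-18*9801 - 49)**2 = (-176418 - 49)**2 = (-176467)**2 = 31140602089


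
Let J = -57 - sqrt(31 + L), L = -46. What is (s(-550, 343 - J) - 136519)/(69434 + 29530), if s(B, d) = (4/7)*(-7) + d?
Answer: -136123/98964 + I*sqrt(15)/98964 ≈ -1.3755 + 3.9135e-5*I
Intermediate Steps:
J = -57 - I*sqrt(15) (J = -57 - sqrt(31 - 46) = -57 - sqrt(-15) = -57 - I*sqrt(15) ≈ -57.0 - 3.873*I)
s(B, d) = -4 + d (s(B, d) = (4*(1/7))*(-7) + d = (4/7)*(-7) + d = -4 + d)
(s(-550, 343 - J) - 136519)/(69434 + 29530) = ((-4 + (343 - (-57 - I*sqrt(15)))) - 136519)/(69434 + 29530) = ((-4 + (343 + (57 + I*sqrt(15)))) - 136519)/98964 = ((-4 + (400 + I*sqrt(15))) - 136519)*(1/98964) = ((396 + I*sqrt(15)) - 136519)*(1/98964) = (-136123 + I*sqrt(15))*(1/98964) = -136123/98964 + I*sqrt(15)/98964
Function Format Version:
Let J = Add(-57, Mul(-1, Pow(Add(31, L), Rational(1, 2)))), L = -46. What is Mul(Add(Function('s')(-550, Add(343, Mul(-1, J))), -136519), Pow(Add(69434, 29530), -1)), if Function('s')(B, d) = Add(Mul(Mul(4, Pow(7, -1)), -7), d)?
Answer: Add(Rational(-136123, 98964), Mul(Rational(1, 98964), I, Pow(15, Rational(1, 2)))) ≈ Add(-1.3755, Mul(3.9135e-5, I))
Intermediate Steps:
J = Add(-57, Mul(-1, I, Pow(15, Rational(1, 2)))) (J = Add(-57, Mul(-1, Pow(Add(31, -46), Rational(1, 2)))) = Add(-57, Mul(-1, Pow(-15, Rational(1, 2)))) = Add(-57, Mul(-1, Mul(I, Pow(15, Rational(1, 2))))) = Add(-57, Mul(-1, I, Pow(15, Rational(1, 2)))) ≈ Add(-57.000, Mul(-3.8730, I)))
Function('s')(B, d) = Add(-4, d) (Function('s')(B, d) = Add(Mul(Mul(4, Rational(1, 7)), -7), d) = Add(Mul(Rational(4, 7), -7), d) = Add(-4, d))
Mul(Add(Function('s')(-550, Add(343, Mul(-1, J))), -136519), Pow(Add(69434, 29530), -1)) = Mul(Add(Add(-4, Add(343, Mul(-1, Add(-57, Mul(-1, I, Pow(15, Rational(1, 2))))))), -136519), Pow(Add(69434, 29530), -1)) = Mul(Add(Add(-4, Add(343, Add(57, Mul(I, Pow(15, Rational(1, 2)))))), -136519), Pow(98964, -1)) = Mul(Add(Add(-4, Add(400, Mul(I, Pow(15, Rational(1, 2))))), -136519), Rational(1, 98964)) = Mul(Add(Add(396, Mul(I, Pow(15, Rational(1, 2)))), -136519), Rational(1, 98964)) = Mul(Add(-136123, Mul(I, Pow(15, Rational(1, 2)))), Rational(1, 98964)) = Add(Rational(-136123, 98964), Mul(Rational(1, 98964), I, Pow(15, Rational(1, 2))))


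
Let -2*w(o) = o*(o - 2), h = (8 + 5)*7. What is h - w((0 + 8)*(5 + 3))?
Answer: 2075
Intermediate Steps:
h = 91 (h = 13*7 = 91)
w(o) = -o*(-2 + o)/2 (w(o) = -o*(o - 2)/2 = -o*(-2 + o)/2)
h - w((0 + 8)*(5 + 3)) = 91 - (0 + 8)*(5 + 3)*(2 - (0 + 8)*(5 + 3))/2 = 91 - 8*8*(2 - 8*8)/2 = 91 - 64*(2 - 1*64)/2 = 91 - 64*(2 - 64)/2 = 91 - 64*(-62)/2 = 91 - 1*(-1984) = 91 + 1984 = 2075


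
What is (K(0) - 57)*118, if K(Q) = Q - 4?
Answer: -7198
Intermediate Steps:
K(Q) = -4 + Q
(K(0) - 57)*118 = ((-4 + 0) - 57)*118 = (-4 - 57)*118 = -61*118 = -7198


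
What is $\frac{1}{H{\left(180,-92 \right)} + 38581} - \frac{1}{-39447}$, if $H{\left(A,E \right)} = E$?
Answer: $\frac{77936}{1518275583} \approx 5.1332 \cdot 10^{-5}$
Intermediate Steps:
$\frac{1}{H{\left(180,-92 \right)} + 38581} - \frac{1}{-39447} = \frac{1}{-92 + 38581} - \frac{1}{-39447} = \frac{1}{38489} - - \frac{1}{39447} = \frac{1}{38489} + \frac{1}{39447} = \frac{77936}{1518275583}$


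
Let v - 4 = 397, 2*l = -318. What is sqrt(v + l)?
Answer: 11*sqrt(2) ≈ 15.556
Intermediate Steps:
l = -159 (l = (1/2)*(-318) = -159)
v = 401 (v = 4 + 397 = 401)
sqrt(v + l) = sqrt(401 - 159) = sqrt(242) = 11*sqrt(2)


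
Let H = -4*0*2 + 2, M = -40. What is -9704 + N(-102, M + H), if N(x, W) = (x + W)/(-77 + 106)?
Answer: -281556/29 ≈ -9708.8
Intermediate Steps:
H = 2 (H = 0*2 + 2 = 0 + 2 = 2)
N(x, W) = W/29 + x/29 (N(x, W) = (W + x)/29 = (W + x)*(1/29) = W/29 + x/29)
-9704 + N(-102, M + H) = -9704 + ((-40 + 2)/29 + (1/29)*(-102)) = -9704 + ((1/29)*(-38) - 102/29) = -9704 + (-38/29 - 102/29) = -9704 - 140/29 = -281556/29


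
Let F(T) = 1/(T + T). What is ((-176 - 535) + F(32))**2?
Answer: 2070523009/4096 ≈ 5.0550e+5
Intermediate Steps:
F(T) = 1/(2*T)
((-176 - 535) + F(32))**2 = ((-176 - 535) + (1/2)/32)**2 = (-711 + (1/2)*(1/32))**2 = (-711 + 1/64)**2 = (-45503/64)**2 = 2070523009/4096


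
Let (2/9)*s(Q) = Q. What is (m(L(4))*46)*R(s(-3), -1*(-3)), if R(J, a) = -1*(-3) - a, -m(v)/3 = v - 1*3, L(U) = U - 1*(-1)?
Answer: 0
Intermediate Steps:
L(U) = 1 + U (L(U) = U + 1 = 1 + U)
s(Q) = 9*Q/2
m(v) = 9 - 3*v (m(v) = -3*(v - 1*3) = -3*(v - 3) = -3*(-3 + v) = 9 - 3*v)
R(J, a) = 3 - a
(m(L(4))*46)*R(s(-3), -1*(-3)) = ((9 - 3*(1 + 4))*46)*(3 - (-1)*(-3)) = ((9 - 3*5)*46)*(3 - 1*3) = ((9 - 15)*46)*(3 - 3) = -6*46*0 = -276*0 = 0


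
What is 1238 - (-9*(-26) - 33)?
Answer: 1037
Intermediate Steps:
1238 - (-9*(-26) - 33) = 1238 - (234 - 33) = 1238 - 1*201 = 1238 - 201 = 1037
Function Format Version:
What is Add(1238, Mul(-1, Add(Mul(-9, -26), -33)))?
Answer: 1037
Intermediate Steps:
Add(1238, Mul(-1, Add(Mul(-9, -26), -33))) = Add(1238, Mul(-1, Add(234, -33))) = Add(1238, Mul(-1, 201)) = Add(1238, -201) = 1037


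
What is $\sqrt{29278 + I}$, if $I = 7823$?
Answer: $\sqrt{37101} \approx 192.62$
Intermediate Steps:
$\sqrt{29278 + I} = \sqrt{29278 + 7823} = \sqrt{37101}$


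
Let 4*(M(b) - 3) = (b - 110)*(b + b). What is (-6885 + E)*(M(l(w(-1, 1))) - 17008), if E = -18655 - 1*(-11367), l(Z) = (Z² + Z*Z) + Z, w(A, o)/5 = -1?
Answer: 523479755/2 ≈ 2.6174e+8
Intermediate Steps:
w(A, o) = -5 (w(A, o) = 5*(-1) = -5)
l(Z) = Z + 2*Z² (l(Z) = (Z² + Z²) + Z = 2*Z² + Z = Z + 2*Z²)
E = -7288 (E = -18655 + 11367 = -7288)
M(b) = 3 + b*(-110 + b)/2 (M(b) = 3 + ((b - 110)*(b + b))/4 = 3 + ((-110 + b)*(2*b))/4 = 3 + (2*b*(-110 + b))/4 = 3 + b*(-110 + b)/2)
(-6885 + E)*(M(l(w(-1, 1))) - 17008) = (-6885 - 7288)*((3 + (-5*(1 + 2*(-5)))²/2 - (-275)*(1 + 2*(-5))) - 17008) = -14173*((3 + (-5*(1 - 10))²/2 - (-275)*(1 - 10)) - 17008) = -14173*((3 + (-5*(-9))²/2 - (-275)*(-9)) - 17008) = -14173*((3 + (½)*45² - 55*45) - 17008) = -14173*((3 + (½)*2025 - 2475) - 17008) = -14173*((3 + 2025/2 - 2475) - 17008) = -14173*(-2919/2 - 17008) = -14173*(-36935/2) = 523479755/2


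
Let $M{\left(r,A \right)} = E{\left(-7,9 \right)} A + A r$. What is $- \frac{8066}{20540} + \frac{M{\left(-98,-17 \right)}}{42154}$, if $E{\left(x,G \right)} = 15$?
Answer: $- \frac{38879028}{108230395} \approx -0.35922$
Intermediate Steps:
$M{\left(r,A \right)} = 15 A + A r$
$- \frac{8066}{20540} + \frac{M{\left(-98,-17 \right)}}{42154} = - \frac{8066}{20540} + \frac{\left(-17\right) \left(15 - 98\right)}{42154} = \left(-8066\right) \frac{1}{20540} + \left(-17\right) \left(-83\right) \frac{1}{42154} = - \frac{4033}{10270} + 1411 \cdot \frac{1}{42154} = - \frac{4033}{10270} + \frac{1411}{42154} = - \frac{38879028}{108230395}$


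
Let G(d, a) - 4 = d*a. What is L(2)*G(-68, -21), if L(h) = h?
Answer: 2864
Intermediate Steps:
G(d, a) = 4 + a*d (G(d, a) = 4 + d*a = 4 + a*d)
L(2)*G(-68, -21) = 2*(4 - 21*(-68)) = 2*(4 + 1428) = 2*1432 = 2864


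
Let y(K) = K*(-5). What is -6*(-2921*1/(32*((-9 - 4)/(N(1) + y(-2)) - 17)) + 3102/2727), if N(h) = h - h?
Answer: -5434499/147864 ≈ -36.753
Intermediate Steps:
y(K) = -5*K
N(h) = 0
-6*(-2921*1/(32*((-9 - 4)/(N(1) + y(-2)) - 17)) + 3102/2727) = -6*(-2921*1/(32*((-9 - 4)/(0 - 5*(-2)) - 17)) + 3102/2727) = -6*(-2921*1/(32*(-13/(0 + 10) - 17)) + 3102*(1/2727)) = -6*(-2921*1/(32*(-13/10 - 17)) + 1034/909) = -6*(-2921/(32*(-183/10)) + 1034/909) = -6*(-2921/(-2928/5) + 1034/909) = -6*(-2921*(-5/2928) + 1034/909) = -6*(14605/2928 + 1034/909) = -6*5434499/887184 = -5434499/147864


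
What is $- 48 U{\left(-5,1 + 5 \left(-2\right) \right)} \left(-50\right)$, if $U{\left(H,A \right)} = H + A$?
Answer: $-33600$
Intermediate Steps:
$U{\left(H,A \right)} = A + H$
$- 48 U{\left(-5,1 + 5 \left(-2\right) \right)} \left(-50\right) = - 48 \left(\left(1 + 5 \left(-2\right)\right) - 5\right) \left(-50\right) = - 48 \left(\left(1 - 10\right) - 5\right) \left(-50\right) = - 48 \left(-9 - 5\right) \left(-50\right) = \left(-48\right) \left(-14\right) \left(-50\right) = 672 \left(-50\right) = -33600$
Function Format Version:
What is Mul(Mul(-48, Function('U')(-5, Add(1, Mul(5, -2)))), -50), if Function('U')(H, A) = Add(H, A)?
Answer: -33600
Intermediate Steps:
Function('U')(H, A) = Add(A, H)
Mul(Mul(-48, Function('U')(-5, Add(1, Mul(5, -2)))), -50) = Mul(Mul(-48, Add(Add(1, Mul(5, -2)), -5)), -50) = Mul(Mul(-48, Add(Add(1, -10), -5)), -50) = Mul(Mul(-48, Add(-9, -5)), -50) = Mul(Mul(-48, -14), -50) = Mul(672, -50) = -33600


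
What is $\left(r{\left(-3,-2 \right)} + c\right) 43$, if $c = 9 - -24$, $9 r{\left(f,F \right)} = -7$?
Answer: $\frac{12470}{9} \approx 1385.6$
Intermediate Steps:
$r{\left(f,F \right)} = - \frac{7}{9}$ ($r{\left(f,F \right)} = \frac{1}{9} \left(-7\right) = - \frac{7}{9}$)
$c = 33$ ($c = 9 + 24 = 33$)
$\left(r{\left(-3,-2 \right)} + c\right) 43 = \left(- \frac{7}{9} + 33\right) 43 = \frac{290}{9} \cdot 43 = \frac{12470}{9}$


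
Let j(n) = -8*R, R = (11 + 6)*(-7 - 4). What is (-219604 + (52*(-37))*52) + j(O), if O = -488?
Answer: -318156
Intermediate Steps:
R = -187 (R = 17*(-11) = -187)
j(n) = 1496 (j(n) = -8*(-187) = 1496)
(-219604 + (52*(-37))*52) + j(O) = (-219604 + (52*(-37))*52) + 1496 = (-219604 - 1924*52) + 1496 = (-219604 - 100048) + 1496 = -319652 + 1496 = -318156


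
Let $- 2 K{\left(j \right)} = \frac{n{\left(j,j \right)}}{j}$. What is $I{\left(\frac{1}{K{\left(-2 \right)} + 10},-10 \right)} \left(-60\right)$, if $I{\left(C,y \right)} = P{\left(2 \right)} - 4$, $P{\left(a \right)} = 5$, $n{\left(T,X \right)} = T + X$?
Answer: $-60$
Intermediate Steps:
$K{\left(j \right)} = -1$ ($K{\left(j \right)} = - \frac{\left(j + j\right) \frac{1}{j}}{2} = - \frac{2 j \frac{1}{j}}{2} = \left(- \frac{1}{2}\right) 2 = -1$)
$I{\left(C,y \right)} = 1$ ($I{\left(C,y \right)} = 5 - 4 = 1$)
$I{\left(\frac{1}{K{\left(-2 \right)} + 10},-10 \right)} \left(-60\right) = 1 \left(-60\right) = -60$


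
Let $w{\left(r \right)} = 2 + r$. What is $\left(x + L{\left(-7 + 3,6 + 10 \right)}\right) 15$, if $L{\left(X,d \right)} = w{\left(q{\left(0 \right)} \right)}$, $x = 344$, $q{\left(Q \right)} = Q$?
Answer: $5190$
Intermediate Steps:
$L{\left(X,d \right)} = 2$ ($L{\left(X,d \right)} = 2 + 0 = 2$)
$\left(x + L{\left(-7 + 3,6 + 10 \right)}\right) 15 = \left(344 + 2\right) 15 = 346 \cdot 15 = 5190$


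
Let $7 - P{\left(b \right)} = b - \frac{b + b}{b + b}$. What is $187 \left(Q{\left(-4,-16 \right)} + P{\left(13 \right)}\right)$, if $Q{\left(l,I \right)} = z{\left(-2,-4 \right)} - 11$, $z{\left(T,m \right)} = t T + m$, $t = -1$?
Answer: $-3366$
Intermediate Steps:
$z{\left(T,m \right)} = m - T$ ($z{\left(T,m \right)} = - T + m = m - T$)
$Q{\left(l,I \right)} = -13$ ($Q{\left(l,I \right)} = \left(-4 - -2\right) - 11 = \left(-4 + 2\right) - 11 = -2 - 11 = -13$)
$P{\left(b \right)} = 8 - b$ ($P{\left(b \right)} = 7 - \left(b - \frac{b + b}{b + b}\right) = 7 - \left(b - \frac{2 b}{2 b}\right) = 7 - \left(b - 2 b \frac{1}{2 b}\right) = 7 - \left(b - 1\right) = 7 - \left(-1 + b\right) = 8 - b$)
$187 \left(Q{\left(-4,-16 \right)} + P{\left(13 \right)}\right) = 187 \left(-13 + \left(8 - 13\right)\right) = 187 \left(-13 - 5\right) = 187 \left(-18\right) = -3366$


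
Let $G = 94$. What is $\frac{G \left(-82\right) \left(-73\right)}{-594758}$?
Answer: $- \frac{281342}{297379} \approx -0.94607$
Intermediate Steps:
$\frac{G \left(-82\right) \left(-73\right)}{-594758} = \frac{94 \left(-82\right) \left(-73\right)}{-594758} = \left(-7708\right) \left(-73\right) \left(- \frac{1}{594758}\right) = 562684 \left(- \frac{1}{594758}\right) = - \frac{281342}{297379}$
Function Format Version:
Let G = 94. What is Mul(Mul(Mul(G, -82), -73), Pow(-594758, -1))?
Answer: Rational(-281342, 297379) ≈ -0.94607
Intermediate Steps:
Mul(Mul(Mul(G, -82), -73), Pow(-594758, -1)) = Mul(Mul(Mul(94, -82), -73), Pow(-594758, -1)) = Mul(Mul(-7708, -73), Rational(-1, 594758)) = Mul(562684, Rational(-1, 594758)) = Rational(-281342, 297379)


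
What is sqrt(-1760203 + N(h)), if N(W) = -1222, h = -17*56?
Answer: 5*I*sqrt(70457) ≈ 1327.2*I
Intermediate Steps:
h = -952
sqrt(-1760203 + N(h)) = sqrt(-1760203 - 1222) = sqrt(-1761425) = 5*I*sqrt(70457)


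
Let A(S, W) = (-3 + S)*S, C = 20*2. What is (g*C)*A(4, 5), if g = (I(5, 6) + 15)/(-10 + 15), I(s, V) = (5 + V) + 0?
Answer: 832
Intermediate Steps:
I(s, V) = 5 + V
C = 40
g = 26/5 (g = ((5 + 6) + 15)/(-10 + 15) = (11 + 15)/5 = 26*(⅕) = 26/5 ≈ 5.2000)
A(S, W) = S*(-3 + S)
(g*C)*A(4, 5) = ((26/5)*40)*(4*(-3 + 4)) = 208*(4*1) = 208*4 = 832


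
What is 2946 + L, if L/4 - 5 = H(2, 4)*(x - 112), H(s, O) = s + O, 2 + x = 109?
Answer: 2846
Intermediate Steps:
x = 107 (x = -2 + 109 = 107)
H(s, O) = O + s
L = -100 (L = 20 + 4*((4 + 2)*(107 - 112)) = 20 + 4*(6*(-5)) = 20 + 4*(-30) = 20 - 120 = -100)
2946 + L = 2946 - 100 = 2846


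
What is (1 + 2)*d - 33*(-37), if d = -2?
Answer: 1215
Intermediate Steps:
(1 + 2)*d - 33*(-37) = (1 + 2)*(-2) - 33*(-37) = 3*(-2) + 1221 = -6 + 1221 = 1215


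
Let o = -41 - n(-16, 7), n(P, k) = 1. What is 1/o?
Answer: -1/42 ≈ -0.023810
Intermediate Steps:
o = -42 (o = -41 - 1*1 = -41 - 1 = -42)
1/o = 1/(-42) = -1/42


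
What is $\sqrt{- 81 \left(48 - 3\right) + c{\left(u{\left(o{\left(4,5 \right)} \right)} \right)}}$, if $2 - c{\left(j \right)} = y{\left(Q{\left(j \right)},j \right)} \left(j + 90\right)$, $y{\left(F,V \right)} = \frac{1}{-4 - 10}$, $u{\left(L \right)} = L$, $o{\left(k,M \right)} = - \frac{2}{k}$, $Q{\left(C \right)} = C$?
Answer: $\frac{5 i \sqrt{28511}}{14} \approx 60.304 i$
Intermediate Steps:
$y{\left(F,V \right)} = - \frac{1}{14}$ ($y{\left(F,V \right)} = \frac{1}{-14} = - \frac{1}{14}$)
$c{\left(j \right)} = \frac{59}{7} + \frac{j}{14}$ ($c{\left(j \right)} = 2 - - \frac{j + 90}{14} = 2 - - \frac{90 + j}{14} = 2 - \left(- \frac{45}{7} - \frac{j}{14}\right) = 2 + \left(\frac{45}{7} + \frac{j}{14}\right) = \frac{59}{7} + \frac{j}{14}$)
$\sqrt{- 81 \left(48 - 3\right) + c{\left(u{\left(o{\left(4,5 \right)} \right)} \right)}} = \sqrt{- 81 \left(48 - 3\right) + \left(\frac{59}{7} + \frac{\left(-2\right) \frac{1}{4}}{14}\right)} = \sqrt{\left(-81\right) 45 + \left(\frac{59}{7} + \frac{\left(-2\right) \frac{1}{4}}{14}\right)} = \sqrt{-3645 + \left(\frac{59}{7} + \frac{1}{14} \left(- \frac{1}{2}\right)\right)} = \sqrt{-3645 + \left(\frac{59}{7} - \frac{1}{28}\right)} = \sqrt{-3645 + \frac{235}{28}} = \sqrt{- \frac{101825}{28}} = \frac{5 i \sqrt{28511}}{14}$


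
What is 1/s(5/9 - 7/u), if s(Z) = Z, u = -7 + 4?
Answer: 9/26 ≈ 0.34615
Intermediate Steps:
u = -3
1/s(5/9 - 7/u) = 1/(5/9 - 7/(-3)) = 1/(5*(1/9) - 7*(-1/3)) = 1/(5/9 + 7/3) = 1/(26/9) = 9/26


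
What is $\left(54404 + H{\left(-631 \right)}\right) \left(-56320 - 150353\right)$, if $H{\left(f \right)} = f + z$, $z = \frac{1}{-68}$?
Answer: $- \frac{755712844899}{68} \approx -1.1113 \cdot 10^{10}$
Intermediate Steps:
$z = - \frac{1}{68} \approx -0.014706$
$H{\left(f \right)} = - \frac{1}{68} + f$ ($H{\left(f \right)} = f - \frac{1}{68} = - \frac{1}{68} + f$)
$\left(54404 + H{\left(-631 \right)}\right) \left(-56320 - 150353\right) = \left(54404 - \frac{42909}{68}\right) \left(-56320 - 150353\right) = \left(54404 - \frac{42909}{68}\right) \left(-206673\right) = \frac{3656563}{68} \left(-206673\right) = - \frac{755712844899}{68}$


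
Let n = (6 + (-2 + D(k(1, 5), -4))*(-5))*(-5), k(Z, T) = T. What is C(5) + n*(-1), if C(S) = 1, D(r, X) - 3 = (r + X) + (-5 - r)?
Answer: 231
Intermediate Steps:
D(r, X) = -2 + X (D(r, X) = 3 + ((r + X) + (-5 - r)) = 3 + ((X + r) + (-5 - r)) = 3 + (-5 + X) = -2 + X)
n = -230 (n = (6 + (-2 + (-2 - 4))*(-5))*(-5) = (6 + (-2 - 6)*(-5))*(-5) = (6 - 8*(-5))*(-5) = (6 + 40)*(-5) = 46*(-5) = -230)
C(5) + n*(-1) = 1 - 230*(-1) = 1 + 230 = 231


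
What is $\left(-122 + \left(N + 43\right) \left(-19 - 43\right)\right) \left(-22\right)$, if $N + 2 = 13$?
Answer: $76340$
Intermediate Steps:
$N = 11$ ($N = -2 + 13 = 11$)
$\left(-122 + \left(N + 43\right) \left(-19 - 43\right)\right) \left(-22\right) = \left(-122 + \left(11 + 43\right) \left(-19 - 43\right)\right) \left(-22\right) = \left(-122 + 54 \left(-62\right)\right) \left(-22\right) = \left(-122 - 3348\right) \left(-22\right) = \left(-3470\right) \left(-22\right) = 76340$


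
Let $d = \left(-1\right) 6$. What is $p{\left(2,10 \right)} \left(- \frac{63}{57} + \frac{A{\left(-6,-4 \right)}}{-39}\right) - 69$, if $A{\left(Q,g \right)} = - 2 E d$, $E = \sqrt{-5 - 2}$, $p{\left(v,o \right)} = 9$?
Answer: $- \frac{1500}{19} - \frac{36 i \sqrt{7}}{13} \approx -78.947 - 7.3267 i$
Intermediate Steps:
$d = -6$
$E = i \sqrt{7}$ ($E = \sqrt{-7} = i \sqrt{7} \approx 2.6458 i$)
$A{\left(Q,g \right)} = 12 i \sqrt{7}$ ($A{\left(Q,g \right)} = - 2 i \sqrt{7} \left(-6\right) = 12 i \sqrt{7}$)
$p{\left(2,10 \right)} \left(- \frac{63}{57} + \frac{A{\left(-6,-4 \right)}}{-39}\right) - 69 = 9 \left(- \frac{63}{57} + \frac{12 i \sqrt{7}}{-39}\right) - 69 = 9 \left(\left(-63\right) \frac{1}{57} + 12 i \sqrt{7} \left(- \frac{1}{39}\right)\right) - 69 = 9 \left(- \frac{21}{19} - \frac{4 i \sqrt{7}}{13}\right) - 69 = \left(- \frac{189}{19} - \frac{36 i \sqrt{7}}{13}\right) - 69 = - \frac{1500}{19} - \frac{36 i \sqrt{7}}{13}$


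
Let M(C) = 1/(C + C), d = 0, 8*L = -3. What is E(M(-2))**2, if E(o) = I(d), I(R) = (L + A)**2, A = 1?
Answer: 625/4096 ≈ 0.15259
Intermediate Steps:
L = -3/8 (L = (1/8)*(-3) = -3/8 ≈ -0.37500)
M(C) = 1/(2*C)
I(R) = 25/64 (I(R) = (-3/8 + 1)**2 = (5/8)**2 = 25/64)
E(o) = 25/64
E(M(-2))**2 = (25/64)**2 = 625/4096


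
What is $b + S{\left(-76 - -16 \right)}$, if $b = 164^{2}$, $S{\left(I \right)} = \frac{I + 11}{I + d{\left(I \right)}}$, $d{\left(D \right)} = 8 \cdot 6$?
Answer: $\frac{322801}{12} \approx 26900.0$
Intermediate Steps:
$d{\left(D \right)} = 48$
$S{\left(I \right)} = \frac{11 + I}{48 + I}$ ($S{\left(I \right)} = \frac{I + 11}{I + 48} = \frac{11 + I}{48 + I}$)
$b = 26896$
$b + S{\left(-76 - -16 \right)} = 26896 + \frac{11 - 60}{48 - 60} = 26896 + \frac{1}{-12} \left(-49\right) = 26896 - - \frac{49}{12} = 26896 + \frac{49}{12} = \frac{322801}{12}$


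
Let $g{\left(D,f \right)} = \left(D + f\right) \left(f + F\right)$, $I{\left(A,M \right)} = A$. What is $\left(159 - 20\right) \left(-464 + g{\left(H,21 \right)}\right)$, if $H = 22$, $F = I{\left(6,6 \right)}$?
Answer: $96883$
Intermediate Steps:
$F = 6$
$g{\left(D,f \right)} = \left(6 + f\right) \left(D + f\right)$ ($g{\left(D,f \right)} = \left(D + f\right) \left(f + 6\right) = \left(D + f\right) \left(6 + f\right) = \left(6 + f\right) \left(D + f\right)$)
$\left(159 - 20\right) \left(-464 + g{\left(H,21 \right)}\right) = \left(159 - 20\right) \left(-464 + \left(21^{2} + 6 \cdot 22 + 6 \cdot 21 + 22 \cdot 21\right)\right) = 139 \left(-464 + \left(441 + 132 + 126 + 462\right)\right) = 139 \left(-464 + 1161\right) = 139 \cdot 697 = 96883$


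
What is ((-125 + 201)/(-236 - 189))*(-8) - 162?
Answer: -68242/425 ≈ -160.57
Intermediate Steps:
((-125 + 201)/(-236 - 189))*(-8) - 162 = (76/(-425))*(-8) - 162 = (76*(-1/425))*(-8) - 162 = -76/425*(-8) - 162 = 608/425 - 162 = -68242/425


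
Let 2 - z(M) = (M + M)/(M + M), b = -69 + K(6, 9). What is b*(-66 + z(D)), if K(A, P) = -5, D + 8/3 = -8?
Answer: 4810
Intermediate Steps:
D = -32/3 (D = -8/3 - 8 = -32/3 ≈ -10.667)
b = -74 (b = -69 - 5 = -74)
z(M) = 1 (z(M) = 2 - (M + M)/(M + M) = 2 - 2*M/(2*M) = 2 - 2*M*1/(2*M) = 2 - 1*1 = 2 - 1 = 1)
b*(-66 + z(D)) = -74*(-66 + 1) = -74*(-65) = 4810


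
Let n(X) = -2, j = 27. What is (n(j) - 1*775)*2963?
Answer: -2302251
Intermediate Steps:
(n(j) - 1*775)*2963 = (-2 - 1*775)*2963 = (-2 - 775)*2963 = -777*2963 = -2302251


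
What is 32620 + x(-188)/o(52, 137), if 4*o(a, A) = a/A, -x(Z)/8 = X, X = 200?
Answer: 204860/13 ≈ 15758.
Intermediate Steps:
x(Z) = -1600 (x(Z) = -8*200 = -1600)
o(a, A) = a/(4*A) (o(a, A) = (a/A)/4 = a/(4*A))
32620 + x(-188)/o(52, 137) = 32620 - 1600/((¼)*52/137) = 32620 - 1600/((¼)*52*(1/137)) = 32620 - 1600/13/137 = 32620 - 1600*137/13 = 32620 - 219200/13 = 204860/13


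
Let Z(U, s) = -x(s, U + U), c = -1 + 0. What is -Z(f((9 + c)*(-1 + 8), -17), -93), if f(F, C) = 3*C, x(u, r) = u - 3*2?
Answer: -99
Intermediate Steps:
x(u, r) = -6 + u (x(u, r) = u - 6 = -6 + u)
c = -1
Z(U, s) = 6 - s (Z(U, s) = -(-6 + s) = 6 - s)
-Z(f((9 + c)*(-1 + 8), -17), -93) = -(6 - 1*(-93)) = -(6 + 93) = -1*99 = -99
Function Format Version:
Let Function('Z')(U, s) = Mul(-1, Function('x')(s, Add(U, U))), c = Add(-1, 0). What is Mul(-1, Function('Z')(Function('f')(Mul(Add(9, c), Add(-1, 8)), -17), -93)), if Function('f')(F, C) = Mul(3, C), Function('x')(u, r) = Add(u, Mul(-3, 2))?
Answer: -99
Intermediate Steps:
Function('x')(u, r) = Add(-6, u) (Function('x')(u, r) = Add(u, -6) = Add(-6, u))
c = -1
Function('Z')(U, s) = Add(6, Mul(-1, s)) (Function('Z')(U, s) = Mul(-1, Add(-6, s)) = Add(6, Mul(-1, s)))
Mul(-1, Function('Z')(Function('f')(Mul(Add(9, c), Add(-1, 8)), -17), -93)) = Mul(-1, Add(6, Mul(-1, -93))) = Mul(-1, Add(6, 93)) = Mul(-1, 99) = -99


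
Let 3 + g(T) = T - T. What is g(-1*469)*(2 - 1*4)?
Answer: 6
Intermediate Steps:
g(T) = -3 (g(T) = -3 + (T - T) = -3 + 0 = -3)
g(-1*469)*(2 - 1*4) = -3*(2 - 1*4) = -3*(2 - 4) = -3*(-2) = 6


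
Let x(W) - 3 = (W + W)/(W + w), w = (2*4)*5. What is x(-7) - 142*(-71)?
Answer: 332791/33 ≈ 10085.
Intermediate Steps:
w = 40 (w = 8*5 = 40)
x(W) = 3 + 2*W/(40 + W) (x(W) = 3 + (W + W)/(W + 40) = 3 + (2*W)/(40 + W) = 3 + 2*W/(40 + W))
x(-7) - 142*(-71) = 5*(24 - 7)/(40 - 7) - 142*(-71) = 5*17/33 + 10082 = 5*(1/33)*17 + 10082 = 85/33 + 10082 = 332791/33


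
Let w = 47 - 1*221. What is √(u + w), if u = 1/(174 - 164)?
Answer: I*√17390/10 ≈ 13.187*I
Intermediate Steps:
w = -174 (w = 47 - 221 = -174)
u = ⅒ (u = 1/10 = ⅒ ≈ 0.10000)
√(u + w) = √(⅒ - 174) = √(-1739/10) = I*√17390/10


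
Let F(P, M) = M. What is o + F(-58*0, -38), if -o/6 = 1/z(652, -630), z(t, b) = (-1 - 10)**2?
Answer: -4604/121 ≈ -38.050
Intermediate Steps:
z(t, b) = 121 (z(t, b) = (-11)**2 = 121)
o = -6/121 ≈ -0.049587
o + F(-58*0, -38) = -6/121 - 38 = -4604/121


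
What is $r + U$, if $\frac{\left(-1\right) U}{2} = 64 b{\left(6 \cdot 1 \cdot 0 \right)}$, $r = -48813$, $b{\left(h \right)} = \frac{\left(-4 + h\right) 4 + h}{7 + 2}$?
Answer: $- \frac{437269}{9} \approx -48585.0$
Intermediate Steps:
$b{\left(h \right)} = - \frac{16}{9} + \frac{5 h}{9}$ ($b{\left(h \right)} = \frac{\left(-16 + 4 h\right) + h}{9} = \left(-16 + 5 h\right) \frac{1}{9} = - \frac{16}{9} + \frac{5 h}{9}$)
$U = \frac{2048}{9}$ ($U = - 2 \cdot 64 \left(- \frac{16}{9} + \frac{5 \cdot 6 \cdot 1 \cdot 0}{9}\right) = - 2 \cdot 64 \left(- \frac{16}{9} + \frac{5 \cdot 6 \cdot 0}{9}\right) = - 2 \cdot 64 \left(- \frac{16}{9} + \frac{5}{9} \cdot 0\right) = - 2 \cdot 64 \left(- \frac{16}{9} + 0\right) = - 2 \cdot 64 \left(- \frac{16}{9}\right) = \left(-2\right) \left(- \frac{1024}{9}\right) = \frac{2048}{9} \approx 227.56$)
$r + U = -48813 + \frac{2048}{9} = - \frac{437269}{9}$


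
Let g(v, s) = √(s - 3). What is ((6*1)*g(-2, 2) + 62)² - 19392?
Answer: -15584 + 744*I ≈ -15584.0 + 744.0*I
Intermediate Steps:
g(v, s) = √(-3 + s)
((6*1)*g(-2, 2) + 62)² - 19392 = ((6*1)*√(-3 + 2) + 62)² - 19392 = (6*√(-1) + 62)² - 19392 = (6*I + 62)² - 19392 = (62 + 6*I)² - 19392 = -19392 + (62 + 6*I)²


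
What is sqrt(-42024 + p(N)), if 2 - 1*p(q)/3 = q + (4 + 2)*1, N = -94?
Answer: I*sqrt(41754) ≈ 204.34*I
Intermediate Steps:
p(q) = -12 - 3*q (p(q) = 6 - 3*(q + (4 + 2)*1) = 6 - 3*(q + 6*1) = 6 - 3*(q + 6) = 6 - 3*(6 + q) = 6 + (-18 - 3*q) = -12 - 3*q)
sqrt(-42024 + p(N)) = sqrt(-42024 + (-12 - 3*(-94))) = sqrt(-42024 + (-12 + 282)) = sqrt(-42024 + 270) = sqrt(-41754) = I*sqrt(41754)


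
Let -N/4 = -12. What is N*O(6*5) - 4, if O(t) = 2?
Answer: 92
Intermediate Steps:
N = 48 (N = -4*(-12) = 48)
N*O(6*5) - 4 = 48*2 - 4 = 96 - 4 = 92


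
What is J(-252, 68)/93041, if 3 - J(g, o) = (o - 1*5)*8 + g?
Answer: -249/93041 ≈ -0.0026762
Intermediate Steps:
J(g, o) = 43 - g - 8*o (J(g, o) = 3 - ((o - 1*5)*8 + g) = 3 - ((o - 5)*8 + g) = 3 - ((-5 + o)*8 + g) = 3 - ((-40 + 8*o) + g) = 3 - (-40 + g + 8*o) = 3 + (40 - g - 8*o) = 43 - g - 8*o)
J(-252, 68)/93041 = (43 - 1*(-252) - 8*68)/93041 = (43 + 252 - 544)*(1/93041) = -249*1/93041 = -249/93041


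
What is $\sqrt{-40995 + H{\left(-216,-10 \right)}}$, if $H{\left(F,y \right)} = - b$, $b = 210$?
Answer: $i \sqrt{41205} \approx 202.99 i$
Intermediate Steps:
$H{\left(F,y \right)} = -210$ ($H{\left(F,y \right)} = \left(-1\right) 210 = -210$)
$\sqrt{-40995 + H{\left(-216,-10 \right)}} = \sqrt{-40995 - 210} = \sqrt{-41205} = i \sqrt{41205}$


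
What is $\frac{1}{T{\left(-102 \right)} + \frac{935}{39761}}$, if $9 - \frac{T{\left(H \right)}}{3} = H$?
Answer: $\frac{39761}{13241348} \approx 0.0030028$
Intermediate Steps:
$T{\left(H \right)} = 27 - 3 H$
$\frac{1}{T{\left(-102 \right)} + \frac{935}{39761}} = \frac{1}{\left(27 - -306\right) + \frac{935}{39761}} = \frac{1}{\left(27 + 306\right) + 935 \cdot \frac{1}{39761}} = \frac{1}{333 + \frac{935}{39761}} = \frac{1}{\frac{13241348}{39761}} = \frac{39761}{13241348}$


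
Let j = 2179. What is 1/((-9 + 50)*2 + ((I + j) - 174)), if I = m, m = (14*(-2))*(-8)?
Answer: 1/2311 ≈ 0.00043271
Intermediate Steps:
m = 224 (m = -28*(-8) = 224)
I = 224
1/((-9 + 50)*2 + ((I + j) - 174)) = 1/((-9 + 50)*2 + ((224 + 2179) - 174)) = 1/(41*2 + (2403 - 174)) = 1/(82 + 2229) = 1/2311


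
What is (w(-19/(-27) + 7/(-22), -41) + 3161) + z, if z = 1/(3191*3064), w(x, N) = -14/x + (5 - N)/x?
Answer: 7263274833677/2238984296 ≈ 3244.0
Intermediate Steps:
w(x, N) = -14/x + (5 - N)/x
z = 1/9777224 (z = (1/3191)*(1/3064) = 1/9777224 ≈ 1.0228e-7)
(w(-19/(-27) + 7/(-22), -41) + 3161) + z = ((-9 - 1*(-41))/(-19/(-27) + 7/(-22)) + 3161) + 1/9777224 = ((-9 + 41)/(-19*(-1/27) + 7*(-1/22)) + 3161) + 1/9777224 = (32/(19/27 - 7/22) + 3161) + 1/9777224 = (32/(229/594) + 3161) + 1/9777224 = ((594/229)*32 + 3161) + 1/9777224 = (19008/229 + 3161) + 1/9777224 = 742877/229 + 1/9777224 = 7263274833677/2238984296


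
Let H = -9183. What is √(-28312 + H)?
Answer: I*√37495 ≈ 193.64*I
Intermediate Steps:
√(-28312 + H) = √(-28312 - 9183) = √(-37495) = I*√37495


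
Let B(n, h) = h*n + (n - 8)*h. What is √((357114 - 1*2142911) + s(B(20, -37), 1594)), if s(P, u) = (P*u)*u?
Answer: I*√3010135621 ≈ 54865.0*I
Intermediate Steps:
B(n, h) = h*n + h*(-8 + n) (B(n, h) = h*n + (-8 + n)*h = h*n + h*(-8 + n))
s(P, u) = P*u²
√((357114 - 1*2142911) + s(B(20, -37), 1594)) = √((357114 - 1*2142911) + (2*(-37)*(-4 + 20))*1594²) = √((357114 - 2142911) + (2*(-37)*16)*2540836) = √(-1785797 - 1184*2540836) = √(-1785797 - 3008349824) = √(-3010135621) = I*√3010135621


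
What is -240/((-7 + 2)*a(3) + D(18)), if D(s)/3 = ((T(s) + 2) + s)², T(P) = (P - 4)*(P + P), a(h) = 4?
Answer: -60/205927 ≈ -0.00029137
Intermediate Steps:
T(P) = 2*P*(-4 + P) (T(P) = (-4 + P)*(2*P) = 2*P*(-4 + P))
D(s) = 3*(2 + s + 2*s*(-4 + s))² (D(s) = 3*((2*s*(-4 + s) + 2) + s)² = 3*((2 + 2*s*(-4 + s)) + s)² = 3*(2 + s + 2*s*(-4 + s))²)
-240/((-7 + 2)*a(3) + D(18)) = -240/((-7 + 2)*4 + 3*(2 + 18 + 2*18*(-4 + 18))²) = -240/(-5*4 + 3*(2 + 18 + 2*18*14)²) = -240/(-20 + 3*(2 + 18 + 504)²) = -240/(-20 + 3*524²) = -240/(-20 + 3*274576) = -240/(-20 + 823728) = -240/823708 = (1/823708)*(-240) = -60/205927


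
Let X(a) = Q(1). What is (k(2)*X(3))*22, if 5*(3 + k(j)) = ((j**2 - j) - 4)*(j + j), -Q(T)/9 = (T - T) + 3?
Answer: 13662/5 ≈ 2732.4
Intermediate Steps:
Q(T) = -27 (Q(T) = -9*((T - T) + 3) = -9*(0 + 3) = -9*3 = -27)
X(a) = -27
k(j) = -3 + 2*j*(-4 + j**2 - j)/5 (k(j) = -3 + (((j**2 - j) - 4)*(j + j))/5 = -3 + ((-4 + j**2 - j)*(2*j))/5 = -3 + (2*j*(-4 + j**2 - j))/5 = -3 + 2*j*(-4 + j**2 - j)/5)
(k(2)*X(3))*22 = ((-3 - 8/5*2 - 2/5*2**2 + (2/5)*2**3)*(-27))*22 = ((-3 - 16/5 - 2/5*4 + (2/5)*8)*(-27))*22 = ((-3 - 16/5 - 8/5 + 16/5)*(-27))*22 = -23/5*(-27)*22 = (621/5)*22 = 13662/5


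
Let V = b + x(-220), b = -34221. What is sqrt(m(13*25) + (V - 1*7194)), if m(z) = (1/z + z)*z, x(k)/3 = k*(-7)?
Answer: sqrt(68831) ≈ 262.36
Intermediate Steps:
x(k) = -21*k (x(k) = 3*(k*(-7)) = 3*(-7*k) = -21*k)
m(z) = z*(z + 1/z) (m(z) = (z + 1/z)*z = z*(z + 1/z))
V = -29601 (V = -34221 - 21*(-220) = -34221 + 4620 = -29601)
sqrt(m(13*25) + (V - 1*7194)) = sqrt((1 + (13*25)**2) + (-29601 - 1*7194)) = sqrt((1 + 325**2) + (-29601 - 7194)) = sqrt((1 + 105625) - 36795) = sqrt(105626 - 36795) = sqrt(68831)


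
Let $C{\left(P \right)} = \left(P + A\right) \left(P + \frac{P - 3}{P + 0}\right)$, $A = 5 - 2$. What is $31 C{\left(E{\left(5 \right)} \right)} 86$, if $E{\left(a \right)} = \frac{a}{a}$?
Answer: $-10664$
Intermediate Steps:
$E{\left(a \right)} = 1$
$A = 3$
$C{\left(P \right)} = \left(3 + P\right) \left(P + \frac{-3 + P}{P}\right)$ ($C{\left(P \right)} = \left(P + 3\right) \left(P + \frac{P - 3}{P + 0}\right) = \left(3 + P\right) \left(P + \frac{-3 + P}{P}\right)$)
$31 C{\left(E{\left(5 \right)} \right)} 86 = 31 \frac{-9 + 1^{2} \left(4 + 1\right)}{1} \cdot 86 = 31 \cdot 1 \left(-9 + 1 \cdot 5\right) 86 = 31 \cdot 1 \left(-9 + 5\right) 86 = 31 \cdot 1 \left(-4\right) 86 = 31 \left(-4\right) 86 = \left(-124\right) 86 = -10664$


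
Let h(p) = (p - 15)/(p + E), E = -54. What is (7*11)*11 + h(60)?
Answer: 1709/2 ≈ 854.50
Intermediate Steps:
h(p) = (-15 + p)/(-54 + p) (h(p) = (p - 15)/(p - 54) = (-15 + p)/(-54 + p))
(7*11)*11 + h(60) = (7*11)*11 + (-15 + 60)/(-54 + 60) = 77*11 + 45/6 = 847 + (⅙)*45 = 847 + 15/2 = 1709/2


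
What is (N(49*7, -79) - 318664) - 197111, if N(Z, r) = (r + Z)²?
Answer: -446079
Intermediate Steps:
N(Z, r) = (Z + r)²
(N(49*7, -79) - 318664) - 197111 = ((49*7 - 79)² - 318664) - 197111 = ((343 - 79)² - 318664) - 197111 = (264² - 318664) - 197111 = (69696 - 318664) - 197111 = -248968 - 197111 = -446079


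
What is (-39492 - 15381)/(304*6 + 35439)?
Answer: -18291/12421 ≈ -1.4726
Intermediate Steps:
(-39492 - 15381)/(304*6 + 35439) = -54873/(1824 + 35439) = -54873/37263 = -54873*1/37263 = -18291/12421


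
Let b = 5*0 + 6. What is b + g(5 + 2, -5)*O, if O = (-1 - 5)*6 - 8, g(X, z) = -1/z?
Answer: -14/5 ≈ -2.8000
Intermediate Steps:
b = 6 (b = 0 + 6 = 6)
O = -44 (O = -6*6 - 8 = -36 - 8 = -44)
b + g(5 + 2, -5)*O = 6 - 1/(-5)*(-44) = 6 - 1*(-1/5)*(-44) = 6 + (1/5)*(-44) = 6 - 44/5 = -14/5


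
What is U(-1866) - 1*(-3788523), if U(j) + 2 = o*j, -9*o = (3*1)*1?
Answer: 3789143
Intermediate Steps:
o = -⅓ (o = -3*1/9 = -1/3 = -⅑*3 = -⅓ ≈ -0.33333)
U(j) = -2 - j/3
U(-1866) - 1*(-3788523) = (-2 - ⅓*(-1866)) - 1*(-3788523) = (-2 + 622) + 3788523 = 620 + 3788523 = 3789143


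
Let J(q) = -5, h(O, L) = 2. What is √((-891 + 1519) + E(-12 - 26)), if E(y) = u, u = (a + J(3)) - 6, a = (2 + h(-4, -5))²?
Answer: √633 ≈ 25.159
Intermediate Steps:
a = 16 (a = (2 + 2)² = 4² = 16)
u = 5 (u = (16 - 5) - 6 = 11 - 6 = 5)
E(y) = 5
√((-891 + 1519) + E(-12 - 26)) = √((-891 + 1519) + 5) = √(628 + 5) = √633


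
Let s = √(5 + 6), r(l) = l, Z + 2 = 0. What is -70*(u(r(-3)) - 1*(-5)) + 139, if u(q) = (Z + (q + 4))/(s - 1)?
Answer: -204 + 7*√11 ≈ -180.78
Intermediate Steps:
Z = -2 (Z = -2 + 0 = -2)
s = √11 ≈ 3.3166
u(q) = (2 + q)/(-1 + √11) (u(q) = (-2 + (q + 4))/(√11 - 1) = (-2 + (4 + q))/(-1 + √11) = (2 + q)/(-1 + √11))
-70*(u(r(-3)) - 1*(-5)) + 139 = -70*(-(2 - 3)/(1 - √11) - 1*(-5)) + 139 = -70*(-1*(-1)/(1 - √11) + 5) + 139 = -70*(1/(1 - √11) + 5) + 139 = -70*(5 + 1/(1 - √11)) + 139 = (-350 - 70/(1 - √11)) + 139 = -211 - 70/(1 - √11)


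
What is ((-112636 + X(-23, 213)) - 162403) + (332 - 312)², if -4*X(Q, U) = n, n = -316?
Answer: -274560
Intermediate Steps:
X(Q, U) = 79 (X(Q, U) = -¼*(-316) = 79)
((-112636 + X(-23, 213)) - 162403) + (332 - 312)² = ((-112636 + 79) - 162403) + (332 - 312)² = (-112557 - 162403) + 20² = -274960 + 400 = -274560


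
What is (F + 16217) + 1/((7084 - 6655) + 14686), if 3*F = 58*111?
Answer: 277556746/15115 ≈ 18363.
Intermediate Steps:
F = 2146 (F = (58*111)/3 = (1/3)*6438 = 2146)
(F + 16217) + 1/((7084 - 6655) + 14686) = (2146 + 16217) + 1/((7084 - 6655) + 14686) = 18363 + 1/(429 + 14686) = 18363 + 1/15115 = 277556746/15115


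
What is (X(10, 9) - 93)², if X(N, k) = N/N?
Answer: 8464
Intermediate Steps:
X(N, k) = 1
(X(10, 9) - 93)² = (1 - 93)² = (-92)² = 8464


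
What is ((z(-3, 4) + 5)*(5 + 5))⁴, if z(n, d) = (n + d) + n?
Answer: 810000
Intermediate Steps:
z(n, d) = d + 2*n (z(n, d) = (d + n) + n = d + 2*n)
((z(-3, 4) + 5)*(5 + 5))⁴ = (((4 + 2*(-3)) + 5)*(5 + 5))⁴ = (((4 - 6) + 5)*10)⁴ = ((-2 + 5)*10)⁴ = (3*10)⁴ = 30⁴ = 810000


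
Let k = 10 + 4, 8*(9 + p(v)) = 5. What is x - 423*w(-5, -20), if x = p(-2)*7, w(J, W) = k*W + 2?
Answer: 940283/8 ≈ 1.1754e+5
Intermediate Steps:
p(v) = -67/8 (p(v) = -9 + (⅛)*5 = -9 + 5/8 = -67/8)
k = 14
w(J, W) = 2 + 14*W (w(J, W) = 14*W + 2 = 2 + 14*W)
x = -469/8 (x = -67/8*7 = -469/8 ≈ -58.625)
x - 423*w(-5, -20) = -469/8 - 423*(2 + 14*(-20)) = -469/8 - 423*(2 - 280) = -469/8 - 423*(-278) = -469/8 + 117594 = 940283/8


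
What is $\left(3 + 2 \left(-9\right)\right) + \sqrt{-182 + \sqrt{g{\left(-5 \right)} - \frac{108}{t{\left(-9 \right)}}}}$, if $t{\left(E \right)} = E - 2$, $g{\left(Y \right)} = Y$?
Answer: $-15 + \frac{i \sqrt{22022 - 11 \sqrt{583}}}{11} \approx -15.0 + 13.409 i$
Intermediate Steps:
$t{\left(E \right)} = -2 + E$
$\left(3 + 2 \left(-9\right)\right) + \sqrt{-182 + \sqrt{g{\left(-5 \right)} - \frac{108}{t{\left(-9 \right)}}}} = \left(3 + 2 \left(-9\right)\right) + \sqrt{-182 + \sqrt{-5 - \frac{108}{-2 - 9}}} = \left(3 - 18\right) + \sqrt{-182 + \sqrt{-5 - \frac{108}{-11}}} = -15 + \sqrt{-182 + \sqrt{-5 - - \frac{108}{11}}} = -15 + \sqrt{-182 + \sqrt{-5 + \frac{108}{11}}} = -15 + \sqrt{-182 + \sqrt{\frac{53}{11}}} = -15 + \sqrt{-182 + \frac{\sqrt{583}}{11}}$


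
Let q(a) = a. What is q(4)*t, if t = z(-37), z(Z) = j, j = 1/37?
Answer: 4/37 ≈ 0.10811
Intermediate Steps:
j = 1/37 ≈ 0.027027
z(Z) = 1/37
t = 1/37 ≈ 0.027027
q(4)*t = 4*(1/37) = 4/37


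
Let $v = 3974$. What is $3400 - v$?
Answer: $-574$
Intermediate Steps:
$3400 - v = 3400 - 3974 = -574$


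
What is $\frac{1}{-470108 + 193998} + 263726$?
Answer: $\frac{72817385859}{276110} \approx 2.6373 \cdot 10^{5}$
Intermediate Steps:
$\frac{1}{-470108 + 193998} + 263726 = \frac{1}{-276110} + 263726 = - \frac{1}{276110} + 263726 = \frac{72817385859}{276110}$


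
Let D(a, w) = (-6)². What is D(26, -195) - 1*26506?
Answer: -26470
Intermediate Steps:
D(a, w) = 36
D(26, -195) - 1*26506 = 36 - 1*26506 = 36 - 26506 = -26470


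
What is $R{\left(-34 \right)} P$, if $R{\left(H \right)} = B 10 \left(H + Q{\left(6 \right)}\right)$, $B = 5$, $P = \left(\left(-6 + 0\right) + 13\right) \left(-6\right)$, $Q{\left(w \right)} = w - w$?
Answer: $71400$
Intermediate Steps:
$Q{\left(w \right)} = 0$
$P = -42$ ($P = \left(-6 + 13\right) \left(-6\right) = 7 \left(-6\right) = -42$)
$R{\left(H \right)} = 50 H$ ($R{\left(H \right)} = 5 \cdot 10 \left(H + 0\right) = 5 \cdot 10 H = 50 H$)
$R{\left(-34 \right)} P = 50 \left(-34\right) \left(-42\right) = \left(-1700\right) \left(-42\right) = 71400$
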